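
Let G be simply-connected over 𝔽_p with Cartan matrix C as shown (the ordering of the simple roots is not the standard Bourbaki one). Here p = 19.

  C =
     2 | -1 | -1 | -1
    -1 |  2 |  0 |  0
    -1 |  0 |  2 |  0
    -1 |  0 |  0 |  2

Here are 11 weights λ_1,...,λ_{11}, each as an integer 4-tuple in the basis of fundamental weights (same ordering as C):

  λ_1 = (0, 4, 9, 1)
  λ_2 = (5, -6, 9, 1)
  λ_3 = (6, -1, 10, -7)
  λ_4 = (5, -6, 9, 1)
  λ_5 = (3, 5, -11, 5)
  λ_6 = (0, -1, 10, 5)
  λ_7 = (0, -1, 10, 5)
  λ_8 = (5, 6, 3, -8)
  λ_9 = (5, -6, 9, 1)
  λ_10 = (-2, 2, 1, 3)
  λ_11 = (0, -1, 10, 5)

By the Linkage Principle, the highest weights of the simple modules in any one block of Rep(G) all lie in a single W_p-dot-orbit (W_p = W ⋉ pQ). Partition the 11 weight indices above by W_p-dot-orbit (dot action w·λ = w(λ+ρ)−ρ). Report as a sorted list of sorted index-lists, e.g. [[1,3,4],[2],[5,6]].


Dynkin diagram of C (from the 6 off-diagonal −1 entries): D_4.

λ_j+ρ reflected into Ā_19 (⟨·,θ^∨⟩≤19); 4-tuples as given:

  1: (1, 5, 10, 2)
  2: (1, 5, 10, 2)
  3: (1, 0, 11, 6)
  4: (1, 5, 10, 2)
  5: (6, 0, 4, 0)
  6: (1, 0, 11, 6)
  7: (1, 0, 11, 6)
  8: (1, 6, 3, 6)
  9: (1, 5, 10, 2)
  10: (1, 2, 1, 3)
  11: (1, 0, 11, 6)

Partition of {1..11} into 5 W_19-dot-orbits:

[[1, 2, 4, 9], [3, 6, 7, 11], [5], [8], [10]]


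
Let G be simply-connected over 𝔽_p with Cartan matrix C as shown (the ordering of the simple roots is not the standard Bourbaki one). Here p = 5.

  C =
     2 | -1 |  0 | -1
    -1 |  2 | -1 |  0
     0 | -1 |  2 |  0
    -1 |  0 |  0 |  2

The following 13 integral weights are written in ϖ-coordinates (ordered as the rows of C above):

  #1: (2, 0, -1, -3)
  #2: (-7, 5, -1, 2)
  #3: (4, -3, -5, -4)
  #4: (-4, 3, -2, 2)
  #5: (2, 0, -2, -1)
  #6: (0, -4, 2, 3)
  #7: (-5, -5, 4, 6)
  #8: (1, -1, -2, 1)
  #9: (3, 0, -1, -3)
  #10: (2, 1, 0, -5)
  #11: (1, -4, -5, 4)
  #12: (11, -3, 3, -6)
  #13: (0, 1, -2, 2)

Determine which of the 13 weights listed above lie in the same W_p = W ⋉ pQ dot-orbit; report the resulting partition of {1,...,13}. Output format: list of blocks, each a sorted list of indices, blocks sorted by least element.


C ↔ A_4 under row/col permutation; |W(A_4)| = 120.

λ_j+ρ reflected into Ā_5 (⟨·,θ^∨⟩≤5); 4-tuples as given:

    λ_1 → (1, 1, 0, 2)
    λ_2 → (2, 1, 0, 2)
    λ_3 → (3, 0, 1, 0)
    λ_4 → (3, 0, 1, 0)
    λ_5 → (3, 0, 1, 0)
    λ_6 → (2, 1, 0, 2)
    λ_7 → (1, 1, 0, 2)
    λ_8 → (1, 1, 0, 2)
    λ_9 → (2, 1, 0, 2)
    λ_10 → (1, 1, 0, 2)
    λ_11 → (2, 1, 0, 2)
    λ_12 → (2, 1, 0, 2)
    λ_13 → (1, 1, 0, 2)

Grouping the 13 weights by Ā_5-representative: 3 linkage classes.

[[1, 7, 8, 10, 13], [2, 6, 9, 11, 12], [3, 4, 5]]


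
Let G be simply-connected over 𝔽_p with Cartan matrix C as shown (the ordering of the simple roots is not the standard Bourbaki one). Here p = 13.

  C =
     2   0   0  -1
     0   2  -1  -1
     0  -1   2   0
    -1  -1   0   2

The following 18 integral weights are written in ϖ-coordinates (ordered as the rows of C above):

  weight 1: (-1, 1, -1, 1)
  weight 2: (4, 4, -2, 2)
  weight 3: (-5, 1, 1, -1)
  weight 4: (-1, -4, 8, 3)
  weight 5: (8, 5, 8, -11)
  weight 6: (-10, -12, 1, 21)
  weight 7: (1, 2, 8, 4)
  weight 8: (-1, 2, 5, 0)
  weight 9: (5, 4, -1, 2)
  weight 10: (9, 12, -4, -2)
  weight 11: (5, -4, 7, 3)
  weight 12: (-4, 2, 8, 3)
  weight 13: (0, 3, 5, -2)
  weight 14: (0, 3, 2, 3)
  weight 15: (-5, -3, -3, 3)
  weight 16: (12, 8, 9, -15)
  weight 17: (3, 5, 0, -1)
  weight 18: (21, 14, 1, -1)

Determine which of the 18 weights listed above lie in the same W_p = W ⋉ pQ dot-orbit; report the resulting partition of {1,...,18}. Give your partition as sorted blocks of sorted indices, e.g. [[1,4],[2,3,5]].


Type A_4, rank 4, |W|=120; reorder rows/cols to standard.

λ_j+ρ reflected into Ā_13 (⟨·,θ^∨⟩≤13); 4-tuples as given:

  [1] (0, 2, 0, 2);  [2] (5, 4, 1, 3);  [3] (0, 2, 0, 2);  [4] (0, 3, 6, 1);  [5] (1, 4, 3, 4);  [6] (0, 2, 0, 2);  [7] (4, 3, 3, 1);  [8] (0, 3, 6, 1);  [9] (5, 4, 1, 3);  [10] (0, 3, 6, 1);  [11] (4, 3, 3, 1);  [12] (0, 3, 6, 1);  [13] (0, 3, 6, 1);  [14] (1, 4, 3, 4);  [15] (0, 2, 0, 2);  [16] (5, 4, 1, 3);  [17] (4, 6, 1, 0);  [18] (0, 2, 0, 2)

Partition of {1..18} into 6 W_13-dot-orbits:

[[1, 3, 6, 15, 18], [2, 9, 16], [4, 8, 10, 12, 13], [5, 14], [7, 11], [17]]


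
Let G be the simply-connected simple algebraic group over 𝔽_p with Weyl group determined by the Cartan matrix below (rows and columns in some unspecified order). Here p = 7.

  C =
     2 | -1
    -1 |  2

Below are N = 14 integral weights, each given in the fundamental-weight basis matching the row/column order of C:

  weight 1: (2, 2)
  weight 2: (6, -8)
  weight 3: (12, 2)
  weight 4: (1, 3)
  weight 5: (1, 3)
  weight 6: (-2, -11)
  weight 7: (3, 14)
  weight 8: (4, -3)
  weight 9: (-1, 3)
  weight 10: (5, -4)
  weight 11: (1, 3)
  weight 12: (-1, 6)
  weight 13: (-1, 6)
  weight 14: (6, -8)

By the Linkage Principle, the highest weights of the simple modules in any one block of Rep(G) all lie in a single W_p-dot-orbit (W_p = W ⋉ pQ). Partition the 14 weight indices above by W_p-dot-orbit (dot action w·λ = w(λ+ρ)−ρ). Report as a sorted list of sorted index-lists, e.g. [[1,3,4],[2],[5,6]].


Cartan matrix: type A_2 (|W|=6); un-permuting the 2 rows.

Folding the 14 weights λ_j+ρ into Ā_7 (reps in the given 2-coord order):

  [1] (3, 3) · [2] (0, 7) · [3] (2, 4) · [4] (2, 4) · [5] (2, 4) · [6] (3, 3) · [7] (2, 4) · [8] (3, 2) · [9] (0, 4) · [10] (3, 3) · [11] (2, 4) · [12] (0, 7) · [13] (0, 7) · [14] (0, 7)

Linkage partition of the 14 weights (5 classes, p=7):

[[1, 6, 10], [2, 12, 13, 14], [3, 4, 5, 7, 11], [8], [9]]


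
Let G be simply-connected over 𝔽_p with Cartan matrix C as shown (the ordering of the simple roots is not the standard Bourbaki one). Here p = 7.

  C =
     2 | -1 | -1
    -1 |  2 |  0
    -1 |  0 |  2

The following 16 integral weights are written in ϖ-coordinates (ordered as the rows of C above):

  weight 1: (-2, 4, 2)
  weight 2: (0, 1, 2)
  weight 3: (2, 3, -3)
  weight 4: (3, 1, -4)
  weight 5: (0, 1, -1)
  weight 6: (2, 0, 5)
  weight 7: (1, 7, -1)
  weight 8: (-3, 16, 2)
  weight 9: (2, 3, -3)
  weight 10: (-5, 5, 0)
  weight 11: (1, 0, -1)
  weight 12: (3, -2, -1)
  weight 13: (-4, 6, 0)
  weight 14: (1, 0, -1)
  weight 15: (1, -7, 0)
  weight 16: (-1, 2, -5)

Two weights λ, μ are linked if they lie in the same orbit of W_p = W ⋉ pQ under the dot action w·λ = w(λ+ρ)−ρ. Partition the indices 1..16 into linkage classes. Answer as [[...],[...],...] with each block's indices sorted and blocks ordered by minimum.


Dynkin diagram of C (from the 4 off-diagonal −1 entries): A_3.

Alcove-folded reps (p=7, 16 weights, presented ϖ-order):

    [1] (1, 4, 2)
    [2] (1, 2, 3)
    [3] (1, 4, 2)
    [4] (1, 2, 3)
    [5] (1, 2, 0)
    [6] (1, 2, 3)
    [7] (1, 4, 2)
    [8] (3, 1, 1)
    [9] (1, 4, 2)
    [10] (1, 2, 3)
    [11] (2, 1, 0)
    [12] (3, 1, 0)
    [13] (1, 4, 2)
    [14] (2, 1, 0)
    [15] (1, 2, 3)
    [16] (3, 1, 0)

Linkage partition of the 16 weights (6 classes, p=7):

[[1, 3, 7, 9, 13], [2, 4, 6, 10, 15], [5], [8], [11, 14], [12, 16]]


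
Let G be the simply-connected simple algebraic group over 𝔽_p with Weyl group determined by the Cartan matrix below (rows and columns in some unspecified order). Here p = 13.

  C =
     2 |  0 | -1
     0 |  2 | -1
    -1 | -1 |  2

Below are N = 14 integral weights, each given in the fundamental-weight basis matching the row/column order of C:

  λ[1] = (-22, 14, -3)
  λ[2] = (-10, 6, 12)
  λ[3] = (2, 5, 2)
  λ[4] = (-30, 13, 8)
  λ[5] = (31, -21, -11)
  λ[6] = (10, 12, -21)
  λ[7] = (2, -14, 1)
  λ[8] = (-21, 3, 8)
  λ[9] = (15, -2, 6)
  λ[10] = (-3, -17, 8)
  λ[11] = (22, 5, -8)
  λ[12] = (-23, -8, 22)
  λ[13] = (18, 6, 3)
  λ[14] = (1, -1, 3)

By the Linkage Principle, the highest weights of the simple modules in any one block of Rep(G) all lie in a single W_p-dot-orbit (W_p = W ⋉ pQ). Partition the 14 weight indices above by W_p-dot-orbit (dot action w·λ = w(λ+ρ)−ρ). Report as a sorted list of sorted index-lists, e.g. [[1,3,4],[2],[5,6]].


Type A_3, rank 3, |W|=24; reorder rows/cols to standard.

Ā_13 reps of the 14 weights (A_3, coords as presented):

  λ_1+ρ ↦ (8, 2, 3) · λ_2+ρ ↦ (2, 0, 4) · λ_3+ρ ↦ (3, 6, 3) · λ_4+ρ ↦ (3, 6, 3) · λ_5+ρ ↦ (4, 4, 2) · λ_6+ρ ↦ (2, 0, 4) · λ_7+ρ ↦ (8, 2, 3) · λ_8+ρ ↦ (2, 0, 4) · λ_9+ρ ↦ (3, 6, 3) · λ_10+ρ ↦ (4, 4, 2) · λ_11+ρ ↦ (3, 6, 3) · λ_12+ρ ↦ (3, 6, 3) · λ_13+ρ ↦ (4, 4, 2) · λ_14+ρ ↦ (2, 0, 4)

4 distinct reps among the 14 weights ⇒ 4 W_13-linkage classes:

[[1, 7], [2, 6, 8, 14], [3, 4, 9, 11, 12], [5, 10, 13]]


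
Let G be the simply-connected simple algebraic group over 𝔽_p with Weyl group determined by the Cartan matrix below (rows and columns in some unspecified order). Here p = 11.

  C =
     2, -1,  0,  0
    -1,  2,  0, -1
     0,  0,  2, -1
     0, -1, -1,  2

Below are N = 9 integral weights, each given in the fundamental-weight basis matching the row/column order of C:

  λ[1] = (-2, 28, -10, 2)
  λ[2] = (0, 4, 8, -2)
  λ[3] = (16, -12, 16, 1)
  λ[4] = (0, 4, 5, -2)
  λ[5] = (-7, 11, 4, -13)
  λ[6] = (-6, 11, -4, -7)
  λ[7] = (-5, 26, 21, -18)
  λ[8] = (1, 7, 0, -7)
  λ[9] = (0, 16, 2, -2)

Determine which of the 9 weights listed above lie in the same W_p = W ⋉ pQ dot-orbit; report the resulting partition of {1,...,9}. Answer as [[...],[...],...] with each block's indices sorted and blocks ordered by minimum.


Dynkin diagram of C (from the 6 off-diagonal −1 entries): A_4.

Ā_11 reps of the 9 weights (A_4, coords as presented):

  1: (0, 6, 1, 3);  2: (2, 2, 5, 1);  3: (2, 3, 3, 3);  4: (1, 4, 5, 1);  5: (1, 4, 5, 1);  6: (2, 2, 5, 1);  7: (1, 4, 5, 1);  8: (2, 2, 5, 1);  9: (2, 2, 5, 1)

These 9 weights hit 4 W_11-dot-orbits; sizes (1, 4, 1, 3):

[[1], [2, 6, 8, 9], [3], [4, 5, 7]]


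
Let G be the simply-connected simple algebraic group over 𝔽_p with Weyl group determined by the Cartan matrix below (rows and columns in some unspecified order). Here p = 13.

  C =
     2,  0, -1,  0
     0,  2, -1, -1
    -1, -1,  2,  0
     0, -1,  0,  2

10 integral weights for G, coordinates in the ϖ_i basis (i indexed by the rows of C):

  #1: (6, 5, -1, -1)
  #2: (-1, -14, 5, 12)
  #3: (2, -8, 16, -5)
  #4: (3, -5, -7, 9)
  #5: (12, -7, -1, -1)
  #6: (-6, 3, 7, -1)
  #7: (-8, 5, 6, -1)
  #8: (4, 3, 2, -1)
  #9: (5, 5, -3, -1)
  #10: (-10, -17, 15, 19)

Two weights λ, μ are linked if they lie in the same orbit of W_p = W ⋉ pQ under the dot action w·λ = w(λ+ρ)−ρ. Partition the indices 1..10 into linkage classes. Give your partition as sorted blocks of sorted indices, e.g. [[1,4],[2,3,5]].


Dynkin diagram of C (from the 6 off-diagonal −1 entries): A_4.

Alcove-folded reps (p=13, 10 weights, presented ϖ-order):

  λ_1 → (7, 6, 0, 0) · λ_2 → (7, 6, 0, 0) · λ_3 → (4, 4, 2, 0) · λ_4 → (4, 4, 2, 0) · λ_5 → (7, 6, 0, 0) · λ_6 → (5, 4, 3, 0) · λ_7 → (7, 6, 0, 0) · λ_8 → (5, 4, 3, 0) · λ_9 → (4, 4, 2, 0) · λ_10 → (4, 4, 2, 0)

Grouping the 10 weights by Ā_13-representative: 3 linkage classes.

[[1, 2, 5, 7], [3, 4, 9, 10], [6, 8]]


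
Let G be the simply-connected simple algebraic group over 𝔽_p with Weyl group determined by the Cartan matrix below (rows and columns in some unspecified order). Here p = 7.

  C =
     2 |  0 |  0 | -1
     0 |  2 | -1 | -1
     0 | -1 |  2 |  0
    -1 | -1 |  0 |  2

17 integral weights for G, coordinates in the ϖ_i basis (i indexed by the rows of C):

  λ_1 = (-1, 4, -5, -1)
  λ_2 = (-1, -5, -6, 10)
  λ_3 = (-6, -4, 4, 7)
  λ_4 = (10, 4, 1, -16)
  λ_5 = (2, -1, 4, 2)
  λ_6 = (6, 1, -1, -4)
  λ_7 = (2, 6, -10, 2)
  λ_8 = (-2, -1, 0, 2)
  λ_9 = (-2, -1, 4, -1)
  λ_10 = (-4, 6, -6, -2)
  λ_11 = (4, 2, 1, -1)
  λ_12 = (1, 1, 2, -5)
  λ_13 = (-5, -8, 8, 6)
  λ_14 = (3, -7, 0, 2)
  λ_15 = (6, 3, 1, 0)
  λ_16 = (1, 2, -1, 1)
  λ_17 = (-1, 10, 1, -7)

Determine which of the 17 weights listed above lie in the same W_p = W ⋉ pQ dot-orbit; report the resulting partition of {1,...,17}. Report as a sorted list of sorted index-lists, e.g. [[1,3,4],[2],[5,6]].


Root system A_4: the 4×4 matrix C matches after relabeling.

Ā_7 reps of the 17 weights (A_4, coords as presented):

  λ_1 → (0, 1, 4, 0)
  λ_2 → (2, 3, 0, 2)
  λ_3 → (2, 2, 1, 0)
  λ_4 → (1, 0, 1, 2)
  λ_5 → (1, 0, 1, 2)
  λ_6 → (4, 0, 1, 2)
  λ_7 → (1, 0, 1, 2)
  λ_8 → (1, 0, 1, 2)
  λ_9 → (0, 1, 4, 0)
  λ_10 → (1, 2, 3, 1)
  λ_11 → (2, 2, 1, 0)
  λ_12 → (2, 2, 1, 0)
  λ_13 → (2, 3, 0, 2)
  λ_14 → (1, 2, 3, 1)
  λ_15 → (0, 1, 4, 0)
  λ_16 → (2, 3, 0, 2)
  λ_17 → (0, 1, 4, 0)

These 17 weights hit 6 W_7-dot-orbits; sizes (4, 3, 3, 4, 1, 2):

[[1, 9, 15, 17], [2, 13, 16], [3, 11, 12], [4, 5, 7, 8], [6], [10, 14]]


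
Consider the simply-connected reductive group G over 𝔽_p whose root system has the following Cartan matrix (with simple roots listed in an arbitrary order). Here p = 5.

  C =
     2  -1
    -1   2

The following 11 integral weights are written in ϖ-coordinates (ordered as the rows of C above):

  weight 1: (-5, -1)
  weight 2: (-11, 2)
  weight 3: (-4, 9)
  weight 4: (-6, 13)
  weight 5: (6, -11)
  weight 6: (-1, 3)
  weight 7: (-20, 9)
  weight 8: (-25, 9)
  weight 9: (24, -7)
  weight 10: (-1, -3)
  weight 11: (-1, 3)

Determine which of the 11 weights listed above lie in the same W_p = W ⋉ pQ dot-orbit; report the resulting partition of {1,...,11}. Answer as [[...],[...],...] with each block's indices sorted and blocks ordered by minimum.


Dynkin diagram of C (from the 2 off-diagonal −1 entries): A_2.

Each λ_j+ρ reduced to Ā_5; 2-tuples below use C's row order:

  λ_1+ρ ↦ (0, 4) · λ_2+ρ ↦ (2, 0) · λ_3+ρ ↦ (2, 0) · λ_4+ρ ↦ (0, 4) · λ_5+ρ ↦ (2, 0) · λ_6+ρ ↦ (0, 4) · λ_7+ρ ↦ (1, 0) · λ_8+ρ ↦ (0, 4) · λ_9+ρ ↦ (1, 0) · λ_10+ρ ↦ (2, 0) · λ_11+ρ ↦ (0, 4)

Linkage partition of the 11 weights (3 classes, p=5):

[[1, 4, 6, 8, 11], [2, 3, 5, 10], [7, 9]]


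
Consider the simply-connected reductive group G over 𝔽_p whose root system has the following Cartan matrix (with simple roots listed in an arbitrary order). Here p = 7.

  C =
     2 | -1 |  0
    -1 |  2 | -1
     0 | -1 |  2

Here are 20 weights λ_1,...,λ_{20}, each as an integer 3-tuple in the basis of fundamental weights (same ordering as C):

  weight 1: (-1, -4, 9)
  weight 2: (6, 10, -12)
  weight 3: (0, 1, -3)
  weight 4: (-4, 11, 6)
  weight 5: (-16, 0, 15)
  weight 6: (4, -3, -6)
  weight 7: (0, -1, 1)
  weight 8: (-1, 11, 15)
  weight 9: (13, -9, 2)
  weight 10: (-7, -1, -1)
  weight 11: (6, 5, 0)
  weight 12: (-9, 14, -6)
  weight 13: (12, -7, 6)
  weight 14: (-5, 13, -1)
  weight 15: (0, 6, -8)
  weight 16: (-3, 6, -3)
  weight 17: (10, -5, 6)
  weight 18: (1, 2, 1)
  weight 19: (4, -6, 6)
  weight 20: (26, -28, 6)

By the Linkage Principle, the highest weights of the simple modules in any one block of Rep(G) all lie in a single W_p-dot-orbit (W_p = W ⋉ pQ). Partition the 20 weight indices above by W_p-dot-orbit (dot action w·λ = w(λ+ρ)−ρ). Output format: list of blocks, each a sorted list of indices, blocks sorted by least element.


Root system A_3: the 3×3 matrix C matches after relabeling.

Folding the 20 weights λ_j+ρ into Ā_7 (reps in the given 3-coord order):

  1: (0, 0, 4) · 2: (0, 0, 4) · 3: (1, 0, 2) · 4: (2, 3, 2) · 5: (1, 0, 2) · 6: (2, 3, 2) · 7: (1, 0, 2) · 8: (0, 5, 2) · 9: (1, 0, 2) · 10: (0, 0, 6) · 11: (0, 0, 6) · 12: (1, 0, 2) · 13: (0, 0, 6) · 14: (0, 0, 4) · 15: (0, 0, 6) · 16: (2, 3, 2) · 17: (0, 0, 4) · 18: (2, 3, 2) · 19: (0, 5, 2) · 20: (0, 0, 6)

The 20 indices split into 5 linkage classes (same alcove rep ⇔ same W_7-dot-orbit):

[[1, 2, 14, 17], [3, 5, 7, 9, 12], [4, 6, 16, 18], [8, 19], [10, 11, 13, 15, 20]]


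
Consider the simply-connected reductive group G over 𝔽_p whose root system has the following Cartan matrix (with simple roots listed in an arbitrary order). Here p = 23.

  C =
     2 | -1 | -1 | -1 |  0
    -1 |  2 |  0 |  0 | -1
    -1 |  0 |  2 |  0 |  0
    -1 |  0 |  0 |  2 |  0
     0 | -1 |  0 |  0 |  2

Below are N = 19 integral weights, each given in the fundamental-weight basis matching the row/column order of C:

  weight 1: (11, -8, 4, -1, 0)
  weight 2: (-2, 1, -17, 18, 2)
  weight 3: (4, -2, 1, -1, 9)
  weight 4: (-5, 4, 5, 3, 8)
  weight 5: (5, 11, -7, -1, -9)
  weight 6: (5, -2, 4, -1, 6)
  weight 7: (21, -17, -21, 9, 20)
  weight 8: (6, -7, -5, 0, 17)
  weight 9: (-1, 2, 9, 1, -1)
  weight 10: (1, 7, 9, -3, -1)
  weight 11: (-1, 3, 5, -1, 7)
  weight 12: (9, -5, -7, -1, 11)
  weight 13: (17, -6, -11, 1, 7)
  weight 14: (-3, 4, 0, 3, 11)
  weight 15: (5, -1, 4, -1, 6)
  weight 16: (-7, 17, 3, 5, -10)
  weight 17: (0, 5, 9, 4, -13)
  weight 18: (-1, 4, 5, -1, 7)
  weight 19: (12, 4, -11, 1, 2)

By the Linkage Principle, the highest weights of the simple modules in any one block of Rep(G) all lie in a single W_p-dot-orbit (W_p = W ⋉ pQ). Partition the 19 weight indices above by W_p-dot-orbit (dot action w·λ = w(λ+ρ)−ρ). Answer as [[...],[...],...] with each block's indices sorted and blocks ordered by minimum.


Cartan matrix: type D_5 (|W|=1920); un-permuting the 5 rows.

Alcove-folded reps (p=23, 19 weights, presented ϖ-order):

  [1] (5, 1, 5, 0, 6)
  [2] (1, 3, 1, 2, 12)
  [3] (4, 1, 2, 0, 9)
  [4] (4, 1, 2, 0, 9)
  [5] (0, 4, 6, 0, 8)
  [6] (5, 1, 5, 0, 6)
  [7] (4, 1, 2, 0, 9)
  [8] (1, 3, 1, 2, 12)
  [9] (0, 3, 10, 2, 0)
  [10] (0, 3, 10, 2, 0)
  [11] (0, 4, 6, 0, 8)
  [12] (0, 4, 6, 0, 8)
  [13] (0, 3, 10, 2, 0)
  [14] (1, 3, 1, 2, 12)
  [15] (5, 1, 5, 0, 6)
  [16] (4, 1, 2, 0, 9)
  [17] (5, 1, 5, 0, 6)
  [18] (0, 4, 6, 0, 8)
  [19] (0, 3, 10, 2, 0)

Grouping the 19 weights by Ā_23-representative: 5 linkage classes.

[[1, 6, 15, 17], [2, 8, 14], [3, 4, 7, 16], [5, 11, 12, 18], [9, 10, 13, 19]]


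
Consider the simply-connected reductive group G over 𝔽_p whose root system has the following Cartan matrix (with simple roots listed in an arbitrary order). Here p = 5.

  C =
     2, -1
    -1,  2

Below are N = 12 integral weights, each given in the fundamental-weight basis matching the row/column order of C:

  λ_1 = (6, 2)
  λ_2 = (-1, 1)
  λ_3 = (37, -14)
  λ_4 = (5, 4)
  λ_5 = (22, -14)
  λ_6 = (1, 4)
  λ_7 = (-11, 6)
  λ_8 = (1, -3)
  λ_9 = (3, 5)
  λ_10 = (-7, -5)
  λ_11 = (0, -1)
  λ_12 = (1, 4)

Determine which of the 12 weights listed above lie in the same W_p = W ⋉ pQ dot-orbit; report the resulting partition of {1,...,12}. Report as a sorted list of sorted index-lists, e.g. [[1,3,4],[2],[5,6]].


A_2 Cartan matrix, 2 simple roots permuted; ρ=(1,1).

Alcove-folded reps (p=5, 12 weights, presented ϖ-order):

  λ_1+ρ ↦ (0, 2) · λ_2+ρ ↦ (0, 2) · λ_3+ρ ↦ (0, 3) · λ_4+ρ ↦ (1, 0) · λ_5+ρ ↦ (0, 3) · λ_6+ρ ↦ (0, 3) · λ_7+ρ ↦ (0, 2) · λ_8+ρ ↦ (0, 2) · λ_9+ρ ↦ (1, 0) · λ_10+ρ ↦ (1, 0) · λ_11+ρ ↦ (1, 0) · λ_12+ρ ↦ (0, 3)

3 distinct reps among the 12 weights ⇒ 3 W_5-linkage classes:

[[1, 2, 7, 8], [3, 5, 6, 12], [4, 9, 10, 11]]


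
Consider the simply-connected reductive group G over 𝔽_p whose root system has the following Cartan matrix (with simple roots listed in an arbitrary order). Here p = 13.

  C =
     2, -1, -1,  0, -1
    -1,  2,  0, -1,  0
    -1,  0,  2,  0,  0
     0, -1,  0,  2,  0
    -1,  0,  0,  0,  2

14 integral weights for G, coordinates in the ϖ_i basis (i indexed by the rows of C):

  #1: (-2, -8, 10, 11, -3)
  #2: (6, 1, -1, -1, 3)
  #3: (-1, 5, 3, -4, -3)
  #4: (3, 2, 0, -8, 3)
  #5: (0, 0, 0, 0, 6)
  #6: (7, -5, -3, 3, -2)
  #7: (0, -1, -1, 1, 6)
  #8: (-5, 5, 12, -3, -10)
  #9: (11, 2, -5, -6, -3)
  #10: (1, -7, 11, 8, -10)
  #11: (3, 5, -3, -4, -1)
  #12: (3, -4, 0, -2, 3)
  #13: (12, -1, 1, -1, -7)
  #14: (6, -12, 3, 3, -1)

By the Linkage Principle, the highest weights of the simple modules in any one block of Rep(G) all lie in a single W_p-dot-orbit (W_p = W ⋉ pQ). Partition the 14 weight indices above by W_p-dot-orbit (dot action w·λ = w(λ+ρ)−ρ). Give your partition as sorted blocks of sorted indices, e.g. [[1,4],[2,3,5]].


Cartan matrix: type D_5 (|W|=1920); un-permuting the 5 rows.

Folding the 14 weights λ_j+ρ into Ā_13 (reps in the given 5-coord order):

  [1] (1, 0, 0, 2, 7) · [2] (0, 0, 0, 7, 4) · [3] (2, 1, 2, 3, 0) · [4] (0, 1, 1, 3, 4) · [5] (1, 1, 1, 1, 7) · [6] (1, 4, 2, 0, 1) · [7] (1, 0, 0, 2, 7) · [8] (0, 0, 0, 7, 4) · [9] (2, 1, 2, 3, 0) · [10] (0, 1, 1, 3, 4) · [11] (2, 1, 2, 3, 0) · [12] (0, 1, 1, 3, 4) · [13] (0, 0, 0, 7, 4) · [14] (0, 0, 0, 7, 4)

These 14 weights hit 6 W_13-dot-orbits; sizes (2, 4, 3, 3, 1, 1):

[[1, 7], [2, 8, 13, 14], [3, 9, 11], [4, 10, 12], [5], [6]]


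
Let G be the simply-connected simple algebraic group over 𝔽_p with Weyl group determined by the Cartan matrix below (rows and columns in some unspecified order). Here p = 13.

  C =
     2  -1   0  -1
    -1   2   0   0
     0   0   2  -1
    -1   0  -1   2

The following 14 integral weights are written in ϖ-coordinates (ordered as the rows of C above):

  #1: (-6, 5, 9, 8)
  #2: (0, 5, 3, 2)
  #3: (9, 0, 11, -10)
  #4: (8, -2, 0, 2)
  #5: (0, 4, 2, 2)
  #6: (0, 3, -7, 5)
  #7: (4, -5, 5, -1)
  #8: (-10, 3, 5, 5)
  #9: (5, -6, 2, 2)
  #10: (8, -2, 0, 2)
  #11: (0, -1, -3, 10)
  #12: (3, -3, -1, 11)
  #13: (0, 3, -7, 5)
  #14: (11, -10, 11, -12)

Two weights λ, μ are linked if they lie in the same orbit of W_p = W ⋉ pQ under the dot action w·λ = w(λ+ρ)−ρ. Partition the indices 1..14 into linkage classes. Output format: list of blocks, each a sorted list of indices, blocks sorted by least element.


A_4 Cartan matrix, 4 simple roots permuted; ρ=(1,1,1,1).

λ_j+ρ reflected into Ā_13 (⟨·,θ^∨⟩≤13); 4-tuples as given:

    [1] (1, 5, 3, 3)
    [2] (1, 5, 3, 3)
    [3] (1, 0, 2, 9)
    [4] (8, 1, 1, 3)
    [5] (1, 5, 3, 3)
    [6] (1, 4, 6, 0)
    [7] (1, 4, 6, 0)
    [8] (1, 5, 3, 3)
    [9] (1, 5, 3, 3)
    [10] (8, 1, 1, 3)
    [11] (1, 0, 2, 9)
    [12] (1, 0, 2, 9)
    [13] (1, 4, 6, 0)
    [14] (8, 1, 1, 3)

These 14 weights hit 4 W_13-dot-orbits; sizes (5, 3, 3, 3):

[[1, 2, 5, 8, 9], [3, 11, 12], [4, 10, 14], [6, 7, 13]]


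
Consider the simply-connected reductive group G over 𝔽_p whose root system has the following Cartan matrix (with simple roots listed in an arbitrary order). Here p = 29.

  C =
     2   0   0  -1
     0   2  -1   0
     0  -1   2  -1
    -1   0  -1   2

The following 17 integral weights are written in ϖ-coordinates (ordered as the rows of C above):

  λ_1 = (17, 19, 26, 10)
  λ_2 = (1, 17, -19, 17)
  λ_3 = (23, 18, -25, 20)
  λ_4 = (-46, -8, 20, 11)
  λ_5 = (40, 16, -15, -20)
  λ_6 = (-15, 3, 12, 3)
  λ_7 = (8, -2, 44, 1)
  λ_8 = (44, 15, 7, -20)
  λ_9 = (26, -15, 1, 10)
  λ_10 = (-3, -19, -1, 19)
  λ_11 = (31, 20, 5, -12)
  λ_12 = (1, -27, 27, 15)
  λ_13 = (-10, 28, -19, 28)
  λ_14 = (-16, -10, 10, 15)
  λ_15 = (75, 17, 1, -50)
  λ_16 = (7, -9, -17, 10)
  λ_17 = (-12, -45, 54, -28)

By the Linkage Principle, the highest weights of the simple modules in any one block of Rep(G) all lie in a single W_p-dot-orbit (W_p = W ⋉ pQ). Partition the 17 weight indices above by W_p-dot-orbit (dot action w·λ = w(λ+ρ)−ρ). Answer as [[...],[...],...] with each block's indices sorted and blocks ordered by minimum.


C ↔ A_4 under row/col permutation; |W(A_4)| = 120.

Folding the 17 weights λ_j+ρ into Ā_29 (reps in the given 4-coord order):

  λ_1 → (2, 0, 18, 0);  λ_2 → (2, 0, 18, 0);  λ_3 → (5, 11, 5, 3);  λ_4 → (4, 4, 3, 10);  λ_5 → (4, 4, 3, 10);  λ_6 → (4, 4, 3, 10);  λ_7 → (15, 9, 2, 1);  λ_8 → (5, 11, 5, 3);  λ_9 → (15, 9, 2, 1);  λ_10 → (2, 0, 18, 0);  λ_11 → (2, 3, 2, 6);  λ_12 → (15, 9, 2, 1);  λ_13 → (2, 0, 18, 0);  λ_14 → (15, 9, 2, 1);  λ_15 → (2, 0, 18, 0);  λ_16 → (5, 11, 5, 3);  λ_17 → (15, 9, 2, 1)

Linkage partition of the 17 weights (5 classes, p=29):

[[1, 2, 10, 13, 15], [3, 8, 16], [4, 5, 6], [7, 9, 12, 14, 17], [11]]


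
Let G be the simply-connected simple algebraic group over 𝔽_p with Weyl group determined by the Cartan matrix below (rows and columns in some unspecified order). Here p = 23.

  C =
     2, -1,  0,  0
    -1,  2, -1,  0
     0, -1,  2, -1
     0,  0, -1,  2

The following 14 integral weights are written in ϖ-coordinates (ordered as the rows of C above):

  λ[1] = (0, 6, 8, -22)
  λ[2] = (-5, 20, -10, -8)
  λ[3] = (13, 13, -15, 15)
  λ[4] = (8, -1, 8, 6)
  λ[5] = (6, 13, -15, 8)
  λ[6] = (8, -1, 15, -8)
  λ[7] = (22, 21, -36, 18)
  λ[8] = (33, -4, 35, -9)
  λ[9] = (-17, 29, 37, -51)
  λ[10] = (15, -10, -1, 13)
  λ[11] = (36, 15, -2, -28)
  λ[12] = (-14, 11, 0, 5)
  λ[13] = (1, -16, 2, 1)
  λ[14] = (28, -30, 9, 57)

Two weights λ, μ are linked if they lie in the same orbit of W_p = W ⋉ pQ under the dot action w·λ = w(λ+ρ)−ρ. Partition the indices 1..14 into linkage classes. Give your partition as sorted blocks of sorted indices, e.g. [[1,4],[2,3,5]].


A_4 Cartan matrix, 4 simple roots permuted; ρ=(1,1,1,1).

W_23-reps of the 14 weights in Ā_23 (same 4-coord order as C):

    1: (4, 1, 7, 9)
    2: (4, 1, 7, 9)
    3: (7, 0, 9, 5)
    4: (7, 0, 9, 5)
    5: (7, 0, 9, 5)
    6: (7, 0, 9, 5)
    7: (12, 1, 0, 6)
    8: (3, 2, 8, 2)
    9: (4, 1, 7, 9)
    10: (7, 0, 9, 5)
    11: (4, 1, 7, 9)
    12: (12, 1, 0, 6)
    13: (3, 2, 8, 2)
    14: (12, 1, 0, 6)

4 distinct reps among the 14 weights ⇒ 4 W_23-linkage classes:

[[1, 2, 9, 11], [3, 4, 5, 6, 10], [7, 12, 14], [8, 13]]


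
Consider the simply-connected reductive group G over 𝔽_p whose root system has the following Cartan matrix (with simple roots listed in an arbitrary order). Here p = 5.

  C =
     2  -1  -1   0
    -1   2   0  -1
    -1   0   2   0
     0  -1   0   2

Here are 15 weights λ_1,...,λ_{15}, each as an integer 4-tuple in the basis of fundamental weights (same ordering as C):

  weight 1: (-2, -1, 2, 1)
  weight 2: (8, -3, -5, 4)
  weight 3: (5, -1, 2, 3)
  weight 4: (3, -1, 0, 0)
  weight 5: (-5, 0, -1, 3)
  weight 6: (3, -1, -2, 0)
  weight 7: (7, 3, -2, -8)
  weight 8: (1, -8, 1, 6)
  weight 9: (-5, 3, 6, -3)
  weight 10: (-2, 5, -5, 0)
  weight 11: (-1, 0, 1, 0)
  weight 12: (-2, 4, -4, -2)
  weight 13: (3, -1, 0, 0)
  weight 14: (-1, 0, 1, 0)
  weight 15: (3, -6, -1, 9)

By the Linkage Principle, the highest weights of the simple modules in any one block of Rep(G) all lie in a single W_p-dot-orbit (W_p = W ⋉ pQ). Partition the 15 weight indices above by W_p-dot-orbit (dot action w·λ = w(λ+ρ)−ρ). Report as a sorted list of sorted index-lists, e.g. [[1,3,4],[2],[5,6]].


Cartan matrix: type A_4 (|W|=120); un-permuting the 4 rows.

Folding the 15 weights λ_j+ρ into Ā_5 (reps in the given 4-coord order):

  1: (0, 1, 2, 1) · 2: (2, 0, 1, 2) · 3: (3, 0, 1, 1) · 4: (4, 0, 0, 0) · 5: (3, 0, 1, 1) · 6: (3, 0, 1, 1) · 7: (0, 1, 2, 1) · 8: (2, 0, 1, 2) · 9: (2, 0, 1, 2) · 10: (3, 0, 1, 1) · 11: (0, 1, 2, 1) · 12: (3, 0, 1, 1) · 13: (4, 0, 0, 0) · 14: (0, 1, 2, 1) · 15: (4, 0, 0, 0)

Grouping the 15 weights by Ā_5-representative: 4 linkage classes.

[[1, 7, 11, 14], [2, 8, 9], [3, 5, 6, 10, 12], [4, 13, 15]]


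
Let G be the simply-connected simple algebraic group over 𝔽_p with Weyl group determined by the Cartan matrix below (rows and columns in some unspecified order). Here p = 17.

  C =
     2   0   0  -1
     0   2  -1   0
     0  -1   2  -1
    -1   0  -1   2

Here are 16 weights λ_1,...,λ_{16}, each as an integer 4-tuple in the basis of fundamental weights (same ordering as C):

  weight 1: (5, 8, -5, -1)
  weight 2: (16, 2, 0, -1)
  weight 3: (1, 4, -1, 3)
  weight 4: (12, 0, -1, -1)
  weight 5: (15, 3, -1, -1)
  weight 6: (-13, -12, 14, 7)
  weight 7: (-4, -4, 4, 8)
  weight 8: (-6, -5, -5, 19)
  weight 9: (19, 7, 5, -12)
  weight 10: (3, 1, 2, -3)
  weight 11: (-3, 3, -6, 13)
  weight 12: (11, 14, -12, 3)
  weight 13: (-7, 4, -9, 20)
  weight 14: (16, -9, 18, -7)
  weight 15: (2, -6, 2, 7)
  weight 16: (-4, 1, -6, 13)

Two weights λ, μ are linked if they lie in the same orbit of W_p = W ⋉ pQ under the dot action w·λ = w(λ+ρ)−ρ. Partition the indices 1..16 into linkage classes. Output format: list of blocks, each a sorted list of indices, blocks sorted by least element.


Dynkin diagram of C (from the 6 off-diagonal −1 entries): A_4.

Alcove-folded reps (p=17, 16 weights, presented ϖ-order):

    λ_1 → (2, 5, 0, 4)
    λ_2 → (13, 1, 0, 0)
    λ_3 → (2, 5, 0, 4)
    λ_4 → (13, 1, 0, 0)
    λ_5 → (13, 1, 0, 0)
    λ_6 → (2, 5, 0, 4)
    λ_7 → (3, 3, 2, 6)
    λ_8 → (2, 1, 4, 7)
    λ_9 → (3, 3, 2, 6)
    λ_10 → (2, 2, 1, 2)
    λ_11 → (2, 1, 4, 7)
    λ_12 → (2, 1, 4, 7)
    λ_13 → (2, 1, 4, 7)
    λ_14 → (2, 5, 0, 4)
    λ_15 → (3, 3, 2, 6)
    λ_16 → (3, 3, 2, 6)

Linkage partition of the 16 weights (5 classes, p=17):

[[1, 3, 6, 14], [2, 4, 5], [7, 9, 15, 16], [8, 11, 12, 13], [10]]


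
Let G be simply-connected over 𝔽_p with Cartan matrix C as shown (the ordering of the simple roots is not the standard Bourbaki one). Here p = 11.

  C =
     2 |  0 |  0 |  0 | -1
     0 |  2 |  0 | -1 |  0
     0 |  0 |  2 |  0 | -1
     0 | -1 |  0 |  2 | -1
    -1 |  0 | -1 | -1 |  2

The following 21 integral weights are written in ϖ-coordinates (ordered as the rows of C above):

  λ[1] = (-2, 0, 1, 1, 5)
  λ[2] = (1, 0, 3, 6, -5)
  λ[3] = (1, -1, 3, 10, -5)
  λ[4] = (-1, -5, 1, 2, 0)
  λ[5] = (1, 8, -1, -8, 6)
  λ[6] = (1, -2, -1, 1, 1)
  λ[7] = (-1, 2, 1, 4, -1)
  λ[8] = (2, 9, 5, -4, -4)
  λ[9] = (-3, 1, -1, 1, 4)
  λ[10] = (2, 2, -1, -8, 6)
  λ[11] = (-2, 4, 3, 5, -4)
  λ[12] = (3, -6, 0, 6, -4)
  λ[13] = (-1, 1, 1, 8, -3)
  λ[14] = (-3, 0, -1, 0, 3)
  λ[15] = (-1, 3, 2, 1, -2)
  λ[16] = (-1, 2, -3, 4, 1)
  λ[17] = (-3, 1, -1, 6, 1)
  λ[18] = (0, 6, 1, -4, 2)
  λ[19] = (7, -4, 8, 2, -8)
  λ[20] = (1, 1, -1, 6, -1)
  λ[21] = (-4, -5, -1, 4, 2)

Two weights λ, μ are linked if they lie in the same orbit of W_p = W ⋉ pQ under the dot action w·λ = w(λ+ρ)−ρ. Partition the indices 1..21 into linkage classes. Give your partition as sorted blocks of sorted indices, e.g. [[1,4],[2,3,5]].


D_5 Cartan matrix, 5 simple roots permuted; ρ=(1,1,1,1,1).

Ā_11 reps of the 21 weights (D_5, coords as presented):

  [1] (1, 4, 2, 1, 0)
  [2] (2, 1, 0, 1, 2)
  [3] (2, 2, 0, 0, 0)
  [4] (0, 3, 2, 1, 0)
  [5] (2, 2, 0, 0, 0)
  [6] (2, 1, 0, 1, 2)
  [7] (0, 3, 2, 1, 0)
  [8] (3, 4, 0, 1, 0)
  [9] (2, 1, 0, 1, 2)
  [10] (3, 4, 0, 1, 0)
  [11] (3, 4, 0, 1, 0)
  [12] (1, 4, 2, 1, 0)
  [13] (2, 2, 0, 0, 0)
  [14] (2, 1, 0, 1, 2)
  [15] (1, 4, 2, 1, 0)
  [16] (0, 3, 2, 1, 0)
  [17] (2, 2, 0, 0, 0)
  [18] (1, 4, 2, 1, 0)
  [19] (1, 4, 2, 1, 0)
  [20] (2, 2, 0, 0, 0)
  [21] (3, 4, 0, 1, 0)

Linkage partition of the 21 weights (5 classes, p=11):

[[1, 12, 15, 18, 19], [2, 6, 9, 14], [3, 5, 13, 17, 20], [4, 7, 16], [8, 10, 11, 21]]


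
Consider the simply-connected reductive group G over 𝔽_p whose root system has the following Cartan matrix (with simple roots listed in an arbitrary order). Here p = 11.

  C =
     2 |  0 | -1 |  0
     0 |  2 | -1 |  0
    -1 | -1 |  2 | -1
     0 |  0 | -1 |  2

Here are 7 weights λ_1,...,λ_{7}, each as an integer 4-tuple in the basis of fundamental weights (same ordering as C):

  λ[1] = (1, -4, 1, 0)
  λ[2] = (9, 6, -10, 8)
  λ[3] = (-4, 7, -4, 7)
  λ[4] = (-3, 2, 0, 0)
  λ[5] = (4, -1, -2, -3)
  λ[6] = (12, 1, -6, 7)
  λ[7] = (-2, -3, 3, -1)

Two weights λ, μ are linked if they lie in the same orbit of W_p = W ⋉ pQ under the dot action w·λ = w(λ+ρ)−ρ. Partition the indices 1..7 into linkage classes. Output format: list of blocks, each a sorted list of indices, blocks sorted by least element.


Dynkin diagram of C (from the 6 off-diagonal −1 entries): D_4.

W_11-reps of the 7 weights in Ā_11 (same 4-coord order as C):

  [1] (1, 2, 1, 0) · [2] (1, 2, 1, 0) · [3] (3, 2, 1, 2) · [4] (1, 2, 1, 0) · [5] (1, 2, 1, 0) · [6] (3, 2, 1, 2) · [7] (1, 2, 1, 0)

The 7 indices split into 2 linkage classes (same alcove rep ⇔ same W_11-dot-orbit):

[[1, 2, 4, 5, 7], [3, 6]]


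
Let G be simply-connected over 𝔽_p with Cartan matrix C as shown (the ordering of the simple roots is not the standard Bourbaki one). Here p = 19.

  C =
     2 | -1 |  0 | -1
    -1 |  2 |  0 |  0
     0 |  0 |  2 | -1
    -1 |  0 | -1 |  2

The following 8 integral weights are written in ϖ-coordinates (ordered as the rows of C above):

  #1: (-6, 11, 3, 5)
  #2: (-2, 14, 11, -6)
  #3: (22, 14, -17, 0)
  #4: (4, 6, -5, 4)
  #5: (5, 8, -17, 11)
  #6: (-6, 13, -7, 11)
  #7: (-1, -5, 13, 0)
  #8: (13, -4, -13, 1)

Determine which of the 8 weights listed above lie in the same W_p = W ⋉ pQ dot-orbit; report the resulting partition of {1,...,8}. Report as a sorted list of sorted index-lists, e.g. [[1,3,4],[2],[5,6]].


Type A_4, rank 4, |W|=120; reorder rows/cols to standard.

Ā_19 reps of the 8 weights (A_4, coords as presented):

  [1] (5, 7, 4, 1) · [2] (5, 7, 4, 1) · [3] (1, 0, 11, 3) · [4] (5, 7, 4, 1) · [5] (2, 1, 4, 4) · [6] (5, 7, 4, 1) · [7] (1, 0, 11, 3) · [8] (1, 3, 2, 10)

These 8 weights hit 4 W_19-dot-orbits; sizes (4, 2, 1, 1):

[[1, 2, 4, 6], [3, 7], [5], [8]]


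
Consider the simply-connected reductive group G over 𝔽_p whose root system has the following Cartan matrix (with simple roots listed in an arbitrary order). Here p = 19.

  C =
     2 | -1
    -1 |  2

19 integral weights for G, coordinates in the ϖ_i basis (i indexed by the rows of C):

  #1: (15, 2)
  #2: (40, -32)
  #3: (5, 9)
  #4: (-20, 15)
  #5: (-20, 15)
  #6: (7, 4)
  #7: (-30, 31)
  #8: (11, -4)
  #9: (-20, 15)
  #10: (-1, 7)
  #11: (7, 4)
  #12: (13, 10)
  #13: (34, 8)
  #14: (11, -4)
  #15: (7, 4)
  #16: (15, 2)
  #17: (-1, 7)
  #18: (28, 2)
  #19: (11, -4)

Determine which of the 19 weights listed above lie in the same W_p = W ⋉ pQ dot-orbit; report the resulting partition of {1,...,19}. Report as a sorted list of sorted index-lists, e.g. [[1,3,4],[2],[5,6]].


Root system A_2: the 2×2 matrix C matches after relabeling.

Ā_19 reps of the 19 weights (A_2, coords as presented):

  1: (16, 3) · 2: (9, 3) · 3: (6, 10) · 4: (16, 3) · 5: (16, 3) · 6: (8, 5) · 7: (6, 10) · 8: (9, 3) · 9: (16, 3) · 10: (0, 8) · 11: (8, 5) · 12: (8, 5) · 13: (6, 10) · 14: (9, 3) · 15: (8, 5) · 16: (16, 3) · 17: (0, 8) · 18: (6, 10) · 19: (9, 3)

5 distinct reps among the 19 weights ⇒ 5 W_19-linkage classes:

[[1, 4, 5, 9, 16], [2, 8, 14, 19], [3, 7, 13, 18], [6, 11, 12, 15], [10, 17]]


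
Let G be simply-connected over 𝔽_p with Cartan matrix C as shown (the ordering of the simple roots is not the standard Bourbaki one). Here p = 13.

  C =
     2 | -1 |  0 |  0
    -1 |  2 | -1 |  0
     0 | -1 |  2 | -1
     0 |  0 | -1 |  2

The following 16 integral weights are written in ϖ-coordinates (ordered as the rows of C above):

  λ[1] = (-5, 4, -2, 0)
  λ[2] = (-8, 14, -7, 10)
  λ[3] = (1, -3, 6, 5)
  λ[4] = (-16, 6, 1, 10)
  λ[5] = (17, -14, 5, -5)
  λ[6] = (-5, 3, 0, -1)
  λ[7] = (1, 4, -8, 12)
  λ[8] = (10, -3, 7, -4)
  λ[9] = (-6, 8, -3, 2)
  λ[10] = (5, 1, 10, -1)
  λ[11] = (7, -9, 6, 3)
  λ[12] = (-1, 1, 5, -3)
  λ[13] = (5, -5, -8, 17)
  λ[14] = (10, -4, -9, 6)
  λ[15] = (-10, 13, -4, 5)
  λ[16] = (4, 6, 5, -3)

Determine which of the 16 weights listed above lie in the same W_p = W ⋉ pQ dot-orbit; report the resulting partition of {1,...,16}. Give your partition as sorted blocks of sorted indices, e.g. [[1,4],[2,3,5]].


C ↔ A_4 under row/col permutation; |W(A_4)| = 120.

Alcove-folded reps (p=13, 16 weights, presented ϖ-order):

  λ_1 → (4, 0, 1, 0)
  λ_2 → (0, 2, 4, 2)
  λ_3 → (0, 2, 5, 6)
  λ_4 → (0, 2, 4, 2)
  λ_5 → (0, 2, 4, 2)
  λ_6 → (4, 0, 1, 0)
  λ_7 → (0, 2, 5, 6)
  λ_8 → (5, 2, 2, 1)
  λ_9 → (5, 2, 2, 1)
  λ_10 → (0, 2, 5, 6)
  λ_11 → (0, 7, 1, 3)
  λ_12 → (0, 2, 4, 2)
  λ_13 → (0, 2, 4, 2)
  λ_14 → (0, 7, 1, 3)
  λ_15 → (5, 2, 2, 1)
  λ_16 → (0, 7, 1, 3)

Linkage partition of the 16 weights (5 classes, p=13):

[[1, 6], [2, 4, 5, 12, 13], [3, 7, 10], [8, 9, 15], [11, 14, 16]]


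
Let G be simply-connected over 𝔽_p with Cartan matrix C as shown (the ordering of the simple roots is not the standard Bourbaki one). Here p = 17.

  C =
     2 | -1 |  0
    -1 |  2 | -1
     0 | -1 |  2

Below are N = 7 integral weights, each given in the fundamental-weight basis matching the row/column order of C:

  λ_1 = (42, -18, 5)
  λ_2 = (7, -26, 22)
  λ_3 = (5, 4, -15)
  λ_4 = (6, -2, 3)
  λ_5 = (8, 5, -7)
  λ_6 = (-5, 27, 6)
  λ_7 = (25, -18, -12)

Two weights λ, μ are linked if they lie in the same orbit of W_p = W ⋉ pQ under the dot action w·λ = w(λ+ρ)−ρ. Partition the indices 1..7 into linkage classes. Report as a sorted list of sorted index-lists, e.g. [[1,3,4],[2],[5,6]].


Type A_3, rank 3, |W|=24; reorder rows/cols to standard.

Folding the 7 weights λ_j+ρ into Ā_17 (reps in the given 3-coord order):

  [1] (9, 0, 6);  [2] (9, 0, 6);  [3] (3, 6, 5);  [4] (6, 1, 3);  [5] (9, 0, 6);  [6] (6, 1, 3);  [7] (9, 0, 6)

Partition of {1..7} into 3 W_17-dot-orbits:

[[1, 2, 5, 7], [3], [4, 6]]


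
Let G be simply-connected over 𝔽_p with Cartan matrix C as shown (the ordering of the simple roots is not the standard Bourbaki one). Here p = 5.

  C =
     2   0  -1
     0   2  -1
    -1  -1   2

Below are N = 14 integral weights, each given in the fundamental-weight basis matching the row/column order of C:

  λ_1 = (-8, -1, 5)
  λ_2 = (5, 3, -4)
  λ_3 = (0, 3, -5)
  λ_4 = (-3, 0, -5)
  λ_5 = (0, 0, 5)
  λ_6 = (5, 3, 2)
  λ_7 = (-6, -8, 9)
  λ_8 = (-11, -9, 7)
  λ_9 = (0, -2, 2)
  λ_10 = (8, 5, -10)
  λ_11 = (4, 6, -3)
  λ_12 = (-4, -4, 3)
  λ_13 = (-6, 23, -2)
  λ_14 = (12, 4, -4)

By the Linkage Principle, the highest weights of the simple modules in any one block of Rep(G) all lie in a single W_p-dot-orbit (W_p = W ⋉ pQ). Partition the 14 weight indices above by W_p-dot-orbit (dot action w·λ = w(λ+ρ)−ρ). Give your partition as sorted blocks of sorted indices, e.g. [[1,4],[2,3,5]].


Cartan matrix: type A_3 (|W|=24); un-permuting the 3 rows.

Folding the 14 weights λ_j+ρ into Ā_5 (reps in the given 3-coord order):

  1: (3, 0, 1) · 2: (1, 1, 2) · 3: (3, 0, 1) · 4: (0, 1, 3) · 5: (1, 1, 2) · 6: (1, 1, 2) · 7: (2, 0, 0) · 8: (2, 0, 0) · 9: (1, 1, 2) · 10: (3, 0, 1) · 11: (2, 0, 0) · 12: (1, 1, 2) · 13: (0, 1, 3) · 14: (2, 0, 0)

Linkage partition of the 14 weights (4 classes, p=5):

[[1, 3, 10], [2, 5, 6, 9, 12], [4, 13], [7, 8, 11, 14]]


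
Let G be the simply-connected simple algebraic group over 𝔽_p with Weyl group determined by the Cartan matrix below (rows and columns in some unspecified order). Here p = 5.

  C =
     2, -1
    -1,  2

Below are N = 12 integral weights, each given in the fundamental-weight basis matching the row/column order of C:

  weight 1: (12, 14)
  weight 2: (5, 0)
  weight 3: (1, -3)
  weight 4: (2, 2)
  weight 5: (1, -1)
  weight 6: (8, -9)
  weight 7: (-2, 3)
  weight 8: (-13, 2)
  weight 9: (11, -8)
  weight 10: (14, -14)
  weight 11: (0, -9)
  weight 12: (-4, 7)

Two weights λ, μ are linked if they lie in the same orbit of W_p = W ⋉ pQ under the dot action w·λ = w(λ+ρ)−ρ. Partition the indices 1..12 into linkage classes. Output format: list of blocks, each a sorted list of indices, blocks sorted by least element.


Type A_2, rank 2, |W|=6; reorder rows/cols to standard.

W_5-reps of the 12 weights in Ā_5 (same 2-coord order as C):

    1: (0, 2)
    2: (3, 1)
    3: (0, 2)
    4: (2, 2)
    5: (2, 0)
    6: (3, 1)
    7: (1, 3)
    8: (2, 2)
    9: (0, 2)
    10: (0, 2)
    11: (2, 2)
    12: (0, 2)

The 12 indices split into 5 linkage classes (same alcove rep ⇔ same W_5-dot-orbit):

[[1, 3, 9, 10, 12], [2, 6], [4, 8, 11], [5], [7]]


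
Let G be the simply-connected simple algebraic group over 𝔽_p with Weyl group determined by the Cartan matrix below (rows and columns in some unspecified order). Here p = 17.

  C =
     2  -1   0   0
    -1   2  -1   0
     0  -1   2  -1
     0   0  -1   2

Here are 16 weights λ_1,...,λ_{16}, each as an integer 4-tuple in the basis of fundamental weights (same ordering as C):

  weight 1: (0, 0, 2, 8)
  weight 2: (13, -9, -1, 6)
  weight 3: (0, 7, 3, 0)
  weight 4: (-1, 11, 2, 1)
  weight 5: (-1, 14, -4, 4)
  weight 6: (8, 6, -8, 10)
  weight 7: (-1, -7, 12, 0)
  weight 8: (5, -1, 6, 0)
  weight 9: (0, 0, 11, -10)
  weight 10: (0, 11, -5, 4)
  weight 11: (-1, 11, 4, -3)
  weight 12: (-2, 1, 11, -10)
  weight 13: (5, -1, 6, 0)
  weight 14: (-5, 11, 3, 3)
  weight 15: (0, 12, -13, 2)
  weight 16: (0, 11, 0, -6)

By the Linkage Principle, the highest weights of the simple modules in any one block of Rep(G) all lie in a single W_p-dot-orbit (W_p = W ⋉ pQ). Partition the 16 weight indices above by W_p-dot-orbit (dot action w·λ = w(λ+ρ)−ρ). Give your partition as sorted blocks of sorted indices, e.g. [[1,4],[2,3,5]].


A_4 Cartan matrix, 4 simple roots permuted; ρ=(1,1,1,1).

λ_j+ρ reflected into Ā_17 (⟨·,θ^∨⟩≤17); 4-tuples as given:

  λ_1+ρ ↦ (1, 1, 3, 9);  λ_2+ρ ↦ (6, 0, 7, 1);  λ_3+ρ ↦ (1, 8, 4, 1);  λ_4+ρ ↦ (0, 12, 3, 2);  λ_5+ρ ↦ (0, 12, 3, 2);  λ_6+ρ ↦ (6, 0, 7, 1);  λ_7+ρ ↦ (6, 0, 7, 1);  λ_8+ρ ↦ (6, 0, 7, 1);  λ_9+ρ ↦ (1, 1, 3, 9);  λ_10+ρ ↦ (1, 8, 4, 1);  λ_11+ρ ↦ (0, 12, 3, 2);  λ_12+ρ ↦ (1, 1, 3, 9);  λ_13+ρ ↦ (6, 0, 7, 1);  λ_14+ρ ↦ (1, 8, 4, 1);  λ_15+ρ ↦ (1, 1, 3, 9);  λ_16+ρ ↦ (1, 8, 4, 1)

Linkage partition of the 16 weights (4 classes, p=17):

[[1, 9, 12, 15], [2, 6, 7, 8, 13], [3, 10, 14, 16], [4, 5, 11]]
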